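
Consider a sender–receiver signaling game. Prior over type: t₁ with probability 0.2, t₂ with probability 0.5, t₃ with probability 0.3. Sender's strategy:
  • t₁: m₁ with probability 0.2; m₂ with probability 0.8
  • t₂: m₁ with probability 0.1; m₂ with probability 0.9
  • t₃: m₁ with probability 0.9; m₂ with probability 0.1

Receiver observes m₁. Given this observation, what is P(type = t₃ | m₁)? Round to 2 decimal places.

0.75

Apply Bayes' rule using the sender's strategy as the likelihood.
P(m₁) = 0.2·0.2 + 0.5·0.1 + 0.3·0.9 = 0.36
P(t₃ | m₁) = (0.3·0.9) / 0.36 = 0.27 / 0.36 = 0.75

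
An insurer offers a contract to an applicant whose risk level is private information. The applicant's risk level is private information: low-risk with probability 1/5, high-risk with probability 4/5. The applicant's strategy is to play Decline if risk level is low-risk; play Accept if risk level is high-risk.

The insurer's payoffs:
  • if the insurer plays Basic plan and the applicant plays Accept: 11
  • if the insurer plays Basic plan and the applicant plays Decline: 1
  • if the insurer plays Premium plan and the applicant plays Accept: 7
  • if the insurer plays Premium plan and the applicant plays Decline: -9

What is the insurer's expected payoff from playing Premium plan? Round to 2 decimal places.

3.80

Take the expectation over the applicant's risk level, weighting each type's action by its prior probability.
E[Premium plan] = 1/5·(-9) + 4/5·7 = (-9/5) + 28/5 = 19/5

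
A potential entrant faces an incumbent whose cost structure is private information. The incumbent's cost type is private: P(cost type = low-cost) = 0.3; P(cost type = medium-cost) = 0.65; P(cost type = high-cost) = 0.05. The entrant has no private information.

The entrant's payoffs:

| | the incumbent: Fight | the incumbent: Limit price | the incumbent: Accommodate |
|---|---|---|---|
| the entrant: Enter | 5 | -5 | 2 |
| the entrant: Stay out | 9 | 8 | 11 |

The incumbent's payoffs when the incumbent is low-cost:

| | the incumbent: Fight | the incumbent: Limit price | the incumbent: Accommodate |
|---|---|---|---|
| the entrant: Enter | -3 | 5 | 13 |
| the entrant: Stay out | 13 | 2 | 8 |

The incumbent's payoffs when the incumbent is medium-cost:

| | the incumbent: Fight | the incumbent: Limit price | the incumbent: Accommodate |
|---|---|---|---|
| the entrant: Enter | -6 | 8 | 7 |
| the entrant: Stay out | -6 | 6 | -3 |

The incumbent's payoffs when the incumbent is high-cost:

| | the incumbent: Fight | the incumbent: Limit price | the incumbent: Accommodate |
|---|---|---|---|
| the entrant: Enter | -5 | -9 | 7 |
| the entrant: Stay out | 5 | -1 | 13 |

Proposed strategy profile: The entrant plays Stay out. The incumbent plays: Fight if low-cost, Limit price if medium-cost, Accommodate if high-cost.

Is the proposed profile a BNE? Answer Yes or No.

Yes

The entrant plays Stay out: E[Stay out] = 0.3·(9) + 0.65·(8) + 0.05·(11) = 8.45; E[Enter] = -1.65. Best-responding. ✓
The incumbent (cost type low-cost), facing Stay out: Fight gives 13, Limit price gives 2, Accommodate gives 8. Proposed Fight is best. ✓
The incumbent (cost type medium-cost), facing Stay out: Fight gives -6, Limit price gives 6, Accommodate gives -3. Proposed Limit price is best. ✓
The incumbent (cost type high-cost), facing Stay out: Fight gives 5, Limit price gives -1, Accommodate gives 13. Proposed Accommodate is best. ✓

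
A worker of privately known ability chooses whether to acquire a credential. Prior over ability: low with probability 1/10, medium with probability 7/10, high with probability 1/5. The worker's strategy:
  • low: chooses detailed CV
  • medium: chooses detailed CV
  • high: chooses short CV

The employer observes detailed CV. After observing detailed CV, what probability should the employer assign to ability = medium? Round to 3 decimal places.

0.875

Apply Bayes' rule using the sender's strategy as the likelihood.
P(detailed CV) = (1/10)·1 + (7/10)·1 + (1/5)·0 = 4/5
P(medium | detailed CV) = ((7/10)·1) / (4/5) = (7/10) / (4/5) = 7/8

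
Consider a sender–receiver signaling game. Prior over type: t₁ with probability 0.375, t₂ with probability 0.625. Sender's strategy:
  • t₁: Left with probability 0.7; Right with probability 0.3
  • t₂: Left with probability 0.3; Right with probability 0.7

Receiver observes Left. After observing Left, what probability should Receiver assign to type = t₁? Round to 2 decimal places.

Apply Bayes' rule using the sender's strategy as the likelihood.
P(Left) = 0.375·0.7 + 0.625·0.3 = 0.45
P(t₁ | Left) = (0.375·0.7) / 0.45 = 0.2625 / 0.45 = 0.583333

0.58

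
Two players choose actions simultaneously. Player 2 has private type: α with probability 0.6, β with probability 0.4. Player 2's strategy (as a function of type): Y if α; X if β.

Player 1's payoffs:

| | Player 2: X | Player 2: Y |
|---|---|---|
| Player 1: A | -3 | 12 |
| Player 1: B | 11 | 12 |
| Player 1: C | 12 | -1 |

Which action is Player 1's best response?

B

E[A] = 0.6·(12) + 0.4·(-3) = 6
E[B] = 0.6·(12) + 0.4·(11) = 11.6
E[C] = 0.6·(-1) + 0.4·(12) = 4.2
Best response: B (11.6 is the largest).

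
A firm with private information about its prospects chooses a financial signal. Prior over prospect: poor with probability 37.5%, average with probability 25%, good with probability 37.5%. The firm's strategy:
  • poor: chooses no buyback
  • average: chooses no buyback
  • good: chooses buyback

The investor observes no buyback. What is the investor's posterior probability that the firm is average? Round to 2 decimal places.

0.40

Apply Bayes' rule using the sender's strategy as the likelihood.
P(no buyback) = 0.375·1 + 0.25·1 + 0.375·0 = 0.625
P(average | no buyback) = (0.25·1) / 0.625 = 0.25 / 0.625 = 0.4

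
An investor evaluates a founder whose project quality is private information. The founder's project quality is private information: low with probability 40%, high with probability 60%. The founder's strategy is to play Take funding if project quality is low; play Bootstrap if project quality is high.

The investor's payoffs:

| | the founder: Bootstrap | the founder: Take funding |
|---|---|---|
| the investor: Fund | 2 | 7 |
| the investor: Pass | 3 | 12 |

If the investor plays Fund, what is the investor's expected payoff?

Take the expectation over the founder's project quality, weighting each type's action by its prior probability.
E[Fund] = 0.4·7 + 0.6·2 = 2.8 + 1.2 = 4

4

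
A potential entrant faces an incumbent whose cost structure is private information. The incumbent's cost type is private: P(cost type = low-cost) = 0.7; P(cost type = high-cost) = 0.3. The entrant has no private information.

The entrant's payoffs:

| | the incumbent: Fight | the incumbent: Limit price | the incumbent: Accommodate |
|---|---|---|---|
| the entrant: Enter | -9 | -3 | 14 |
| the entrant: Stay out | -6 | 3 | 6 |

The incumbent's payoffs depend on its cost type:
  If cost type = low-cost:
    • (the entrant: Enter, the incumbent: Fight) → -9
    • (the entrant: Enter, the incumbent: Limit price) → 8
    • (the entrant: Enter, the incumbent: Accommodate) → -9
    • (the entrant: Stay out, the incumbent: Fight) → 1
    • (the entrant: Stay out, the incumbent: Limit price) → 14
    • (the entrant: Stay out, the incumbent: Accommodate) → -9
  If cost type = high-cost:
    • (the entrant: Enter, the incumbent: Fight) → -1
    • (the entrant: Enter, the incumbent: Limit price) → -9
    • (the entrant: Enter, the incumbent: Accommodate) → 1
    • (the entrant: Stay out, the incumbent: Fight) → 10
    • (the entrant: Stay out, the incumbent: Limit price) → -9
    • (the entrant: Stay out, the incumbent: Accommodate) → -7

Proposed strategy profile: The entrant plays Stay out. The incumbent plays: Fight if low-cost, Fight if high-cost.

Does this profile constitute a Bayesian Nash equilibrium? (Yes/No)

No

The entrant plays Stay out: E[Stay out] = 0.7·(-6) + 0.3·(-6) = -6; E[Enter] = -9. Best-responding. ✓
The incumbent (cost type low-cost), facing Stay out: Fight gives 1, Limit price gives 14, Accommodate gives -9. Proposed Fight is not best — profitable deviation exists. ✗
The incumbent (cost type high-cost), facing Stay out: Fight gives 10, Limit price gives -9, Accommodate gives -7. Proposed Fight is best. ✓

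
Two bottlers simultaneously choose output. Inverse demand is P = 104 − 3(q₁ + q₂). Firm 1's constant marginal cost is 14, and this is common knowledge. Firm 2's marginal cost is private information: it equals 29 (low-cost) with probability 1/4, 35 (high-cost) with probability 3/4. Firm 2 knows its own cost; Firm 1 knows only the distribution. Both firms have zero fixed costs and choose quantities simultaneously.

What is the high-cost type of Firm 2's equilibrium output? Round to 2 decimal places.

Type-c best response for Firm 2: q₂(c) = (104 − c)/6 − q₁/2.
Firm 1 maximizes expected profit; its first-order condition is 104 − 6q₁ − 3E[q₂] − 14 = 0.
Substituting E[q₂] and solving: E[c₂] = 33.5, so q₁ = (104 − 2·14 + 33.5)/9 = 12.1667.
q₂(high-cost) = (104 − 35 − 3·12.1667)/6 = 5.41667.

5.42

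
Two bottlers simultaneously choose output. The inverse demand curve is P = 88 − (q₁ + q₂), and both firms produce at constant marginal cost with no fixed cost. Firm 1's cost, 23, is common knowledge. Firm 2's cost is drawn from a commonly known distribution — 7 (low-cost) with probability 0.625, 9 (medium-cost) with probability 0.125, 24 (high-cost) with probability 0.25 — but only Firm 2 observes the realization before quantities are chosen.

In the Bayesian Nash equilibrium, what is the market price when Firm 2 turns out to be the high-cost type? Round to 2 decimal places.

Firm 2 with cost c maximizes (88 − (q₁+q₂) − c)·q₂, giving q₂(c) = (88 − c − q₁)/2.
E[c₂] = 0.625·7 + 0.125·9 + 0.25·24 = 11.5
Firm 1's FOC against E[q₂] yields q₁ = (88 − 2·23 + E[c₂])/3 = (88 − 46 + 11.5)/3 = 17.8333.
q₂(high-cost) = 23.0833, so P = 88 − (17.8333 + 23.0833) = 47.0833.

47.08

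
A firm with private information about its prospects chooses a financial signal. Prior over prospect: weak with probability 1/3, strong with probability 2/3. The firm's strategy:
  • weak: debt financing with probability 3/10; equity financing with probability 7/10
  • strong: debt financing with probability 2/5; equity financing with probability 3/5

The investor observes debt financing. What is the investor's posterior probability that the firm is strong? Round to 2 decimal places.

0.73

Apply Bayes' rule using the sender's strategy as the likelihood.
P(debt financing) = (1/3)·(3/10) + (2/3)·(2/5) = 11/30
P(strong | debt financing) = ((2/3)·(2/5)) / (11/30) = (4/15) / (11/30) = 8/11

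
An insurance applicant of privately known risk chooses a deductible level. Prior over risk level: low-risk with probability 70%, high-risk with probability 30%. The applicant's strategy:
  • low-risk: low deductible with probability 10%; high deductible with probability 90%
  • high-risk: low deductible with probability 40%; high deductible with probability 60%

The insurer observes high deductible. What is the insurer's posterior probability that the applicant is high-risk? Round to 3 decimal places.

P(high deductible) = 0.7·0.9 + 0.3·0.6 = 0.81
P(high-risk | high deductible) = (0.3·0.6) / 0.81 = 0.18 / 0.81 = 0.222222

0.222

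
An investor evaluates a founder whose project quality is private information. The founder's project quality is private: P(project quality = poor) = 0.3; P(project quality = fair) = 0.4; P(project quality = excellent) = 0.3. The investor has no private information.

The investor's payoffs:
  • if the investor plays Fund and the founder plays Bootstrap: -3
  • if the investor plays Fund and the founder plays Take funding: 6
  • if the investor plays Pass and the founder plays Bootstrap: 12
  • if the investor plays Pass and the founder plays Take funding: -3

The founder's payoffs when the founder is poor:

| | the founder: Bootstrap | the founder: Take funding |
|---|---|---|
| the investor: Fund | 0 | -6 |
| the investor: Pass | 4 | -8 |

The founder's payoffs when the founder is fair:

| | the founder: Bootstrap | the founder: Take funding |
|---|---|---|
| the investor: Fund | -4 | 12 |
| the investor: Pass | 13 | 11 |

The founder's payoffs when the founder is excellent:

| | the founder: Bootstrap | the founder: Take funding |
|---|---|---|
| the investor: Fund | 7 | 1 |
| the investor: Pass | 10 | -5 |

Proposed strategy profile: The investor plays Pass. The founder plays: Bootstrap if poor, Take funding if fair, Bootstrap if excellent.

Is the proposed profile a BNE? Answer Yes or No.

No

A profile is a BNE iff every type of every player is best-responding given beliefs about the other side.
The investor plays Pass: E[Pass] = 0.3·(12) + 0.4·(-3) + 0.3·(12) = 6; E[Fund] = 0.6. Best-responding. ✓
The founder (project quality poor), facing Pass: Bootstrap gives 4, Take funding gives -8. Proposed Bootstrap is best. ✓
The founder (project quality fair), facing Pass: Bootstrap gives 13, Take funding gives 11. Proposed Take funding is not best — profitable deviation exists. ✗
The founder (project quality excellent), facing Pass: Bootstrap gives 10, Take funding gives -5. Proposed Bootstrap is best. ✓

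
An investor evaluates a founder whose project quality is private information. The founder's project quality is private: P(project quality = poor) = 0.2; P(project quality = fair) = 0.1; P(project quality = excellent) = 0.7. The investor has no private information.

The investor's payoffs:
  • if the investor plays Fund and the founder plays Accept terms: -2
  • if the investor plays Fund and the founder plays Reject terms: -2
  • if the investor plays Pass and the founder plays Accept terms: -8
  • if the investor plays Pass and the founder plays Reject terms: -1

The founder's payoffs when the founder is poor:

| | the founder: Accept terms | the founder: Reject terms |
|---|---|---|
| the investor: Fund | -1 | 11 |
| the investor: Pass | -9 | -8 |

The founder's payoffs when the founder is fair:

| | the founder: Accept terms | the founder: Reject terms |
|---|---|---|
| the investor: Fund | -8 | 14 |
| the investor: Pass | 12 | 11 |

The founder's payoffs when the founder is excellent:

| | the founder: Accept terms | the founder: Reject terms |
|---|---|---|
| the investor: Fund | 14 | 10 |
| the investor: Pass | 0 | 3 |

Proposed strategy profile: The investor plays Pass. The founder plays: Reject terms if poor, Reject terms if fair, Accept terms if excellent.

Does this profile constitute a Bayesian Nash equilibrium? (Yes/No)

No

The investor plays Pass: E[Pass] = 0.2·(-1) + 0.1·(-1) + 0.7·(-8) = -5.9; E[Fund] = -2. Not best-responding. ✗
The founder (project quality poor), facing Pass: Accept terms gives -9, Reject terms gives -8. Proposed Reject terms is best. ✓
The founder (project quality fair), facing Pass: Accept terms gives 12, Reject terms gives 11. Proposed Reject terms is not best — profitable deviation exists. ✗
The founder (project quality excellent), facing Pass: Accept terms gives 0, Reject terms gives 3. Proposed Accept terms is not best — profitable deviation exists. ✗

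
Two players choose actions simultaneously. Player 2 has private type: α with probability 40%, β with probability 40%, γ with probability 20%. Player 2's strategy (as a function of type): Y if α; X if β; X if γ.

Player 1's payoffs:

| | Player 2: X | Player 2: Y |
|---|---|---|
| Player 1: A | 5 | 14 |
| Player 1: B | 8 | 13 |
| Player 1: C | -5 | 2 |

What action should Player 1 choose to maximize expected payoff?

E[A] = 0.4·(14) + 0.4·(5) + 0.2·(5) = 8.6
E[B] = 0.4·(13) + 0.4·(8) + 0.2·(8) = 10
E[C] = 0.4·(2) + 0.4·(-5) + 0.2·(-5) = -2.2
Best response: B (10 is the largest).

B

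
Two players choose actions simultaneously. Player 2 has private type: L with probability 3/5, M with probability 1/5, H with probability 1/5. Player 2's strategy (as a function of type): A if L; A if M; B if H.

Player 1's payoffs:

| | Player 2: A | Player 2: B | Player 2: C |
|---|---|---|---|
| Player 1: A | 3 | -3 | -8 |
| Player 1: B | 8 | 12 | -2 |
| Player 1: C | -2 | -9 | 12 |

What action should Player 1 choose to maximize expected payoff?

B

E[A] = 3/5·(3) + 1/5·(3) + 1/5·(-3) = 9/5
E[B] = 3/5·(8) + 1/5·(8) + 1/5·(12) = 44/5
E[C] = 3/5·(-2) + 1/5·(-2) + 1/5·(-9) = -17/5
Best response: B (44/5 is the largest).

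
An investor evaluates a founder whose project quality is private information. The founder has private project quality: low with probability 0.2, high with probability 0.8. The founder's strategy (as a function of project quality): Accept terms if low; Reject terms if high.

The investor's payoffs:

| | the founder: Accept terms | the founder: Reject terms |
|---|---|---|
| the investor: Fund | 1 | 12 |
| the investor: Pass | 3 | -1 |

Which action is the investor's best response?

Compute the investor's expected payoff for each action, taking the expectation over the founder's type.
E[Fund] = 0.2·(1) + 0.8·(12) = 9.8
E[Pass] = 0.2·(3) + 0.8·(-1) = -0.2
Best response: Fund (9.8 is the largest).

Fund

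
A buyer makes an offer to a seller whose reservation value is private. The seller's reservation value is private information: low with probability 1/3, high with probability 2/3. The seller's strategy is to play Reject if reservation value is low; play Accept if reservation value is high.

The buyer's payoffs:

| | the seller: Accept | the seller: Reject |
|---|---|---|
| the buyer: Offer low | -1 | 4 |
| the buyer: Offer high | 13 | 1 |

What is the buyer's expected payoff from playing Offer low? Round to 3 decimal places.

E[Offer low] = 1/3·4 + 2/3·(-1) = 4/3 + (-2/3) = 2/3

0.667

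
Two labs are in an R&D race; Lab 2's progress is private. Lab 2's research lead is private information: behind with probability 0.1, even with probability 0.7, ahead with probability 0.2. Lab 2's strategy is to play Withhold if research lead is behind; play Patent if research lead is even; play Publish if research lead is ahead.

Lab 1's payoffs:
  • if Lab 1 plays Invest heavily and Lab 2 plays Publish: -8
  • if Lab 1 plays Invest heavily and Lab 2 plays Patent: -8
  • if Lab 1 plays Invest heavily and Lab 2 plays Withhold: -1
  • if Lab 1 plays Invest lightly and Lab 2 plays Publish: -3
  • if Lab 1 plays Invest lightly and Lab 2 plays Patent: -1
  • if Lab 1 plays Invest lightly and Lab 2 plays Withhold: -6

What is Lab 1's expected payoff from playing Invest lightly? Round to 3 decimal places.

E[Invest lightly] = 0.1·(-6) + 0.7·(-1) + 0.2·(-3) = (-0.6) + (-0.7) + (-0.6) = -1.9

-1.900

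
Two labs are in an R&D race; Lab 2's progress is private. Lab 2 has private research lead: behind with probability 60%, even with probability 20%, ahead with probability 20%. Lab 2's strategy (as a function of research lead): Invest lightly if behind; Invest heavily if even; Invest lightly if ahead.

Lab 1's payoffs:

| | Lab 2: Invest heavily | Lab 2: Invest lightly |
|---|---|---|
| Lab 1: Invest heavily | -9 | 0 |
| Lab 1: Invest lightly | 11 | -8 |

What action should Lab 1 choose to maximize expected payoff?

Invest heavily

E[Invest heavily] = 0.6·(0) + 0.2·(-9) + 0.2·(0) = -1.8
E[Invest lightly] = 0.6·(-8) + 0.2·(11) + 0.2·(-8) = -4.2
Best response: Invest heavily (-1.8 is the largest).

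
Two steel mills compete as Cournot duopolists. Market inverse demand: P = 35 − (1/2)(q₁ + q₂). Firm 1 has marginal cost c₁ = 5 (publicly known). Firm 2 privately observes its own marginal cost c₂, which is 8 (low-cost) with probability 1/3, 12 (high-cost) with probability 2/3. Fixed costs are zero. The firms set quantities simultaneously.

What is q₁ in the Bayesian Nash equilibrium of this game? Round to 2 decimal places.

23.78

Type-c best response for Firm 2: q₂(c) = (35 − c) − q₁/2.
Firm 1 maximizes expected profit; its first-order condition is 35 − q₁ − (1/2)E[q₂] − 5 = 0.
Substituting E[q₂] and solving: E[c₂] = 10.6667, so q₁ = (35 − 2·5 + 10.6667)/(3/2) = 23.7778.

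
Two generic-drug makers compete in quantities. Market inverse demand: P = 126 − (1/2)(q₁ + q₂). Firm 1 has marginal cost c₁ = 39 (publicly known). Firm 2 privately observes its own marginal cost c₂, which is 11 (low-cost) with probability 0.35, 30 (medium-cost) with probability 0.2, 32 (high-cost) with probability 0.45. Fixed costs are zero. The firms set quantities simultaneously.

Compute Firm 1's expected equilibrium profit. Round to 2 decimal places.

1160.01

Type-c best response for Firm 2: q₂(c) = (126 − c) − q₁/2.
Firm 1 maximizes expected profit; its first-order condition is 126 − q₁ − (1/2)E[q₂] − 39 = 0.
Substituting E[q₂] and solving: E[c₂] = 24.25, so q₁ = (126 − 2·39 + 24.25)/(3/2) = 48.1667.
E[P] = 126 − (1/2)·(q₁ + E[q₂]) = 63.0833; Firm 1's expected profit = (E[P] − 39)·q₁ = (63.0833 − 39)·48.1667 = 1160.01.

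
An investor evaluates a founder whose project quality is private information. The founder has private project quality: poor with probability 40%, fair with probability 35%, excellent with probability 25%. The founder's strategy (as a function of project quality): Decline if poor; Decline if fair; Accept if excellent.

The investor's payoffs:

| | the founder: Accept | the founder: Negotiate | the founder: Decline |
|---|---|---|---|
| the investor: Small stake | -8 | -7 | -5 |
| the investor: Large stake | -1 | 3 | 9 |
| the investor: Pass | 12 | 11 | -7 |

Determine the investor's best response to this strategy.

Compute the investor's expected payoff for each action, taking the expectation over the founder's type.
E[Small stake] = 0.4·(-5) + 0.35·(-5) + 0.25·(-8) = -5.75
E[Large stake] = 0.4·(9) + 0.35·(9) + 0.25·(-1) = 6.5
E[Pass] = 0.4·(-7) + 0.35·(-7) + 0.25·(12) = -2.25
Best response: Large stake (6.5 is the largest).

Large stake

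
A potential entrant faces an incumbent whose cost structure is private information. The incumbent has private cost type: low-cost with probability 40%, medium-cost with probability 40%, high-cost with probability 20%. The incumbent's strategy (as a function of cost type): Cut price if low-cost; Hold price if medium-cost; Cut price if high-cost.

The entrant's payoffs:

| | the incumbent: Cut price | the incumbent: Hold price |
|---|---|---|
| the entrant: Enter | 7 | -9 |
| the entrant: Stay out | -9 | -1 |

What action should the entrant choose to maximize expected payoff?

Compute the entrant's expected payoff for each action, taking the expectation over the incumbent's type.
E[Enter] = 0.4·(7) + 0.4·(-9) + 0.2·(7) = 0.6
E[Stay out] = 0.4·(-9) + 0.4·(-1) + 0.2·(-9) = -5.8
Best response: Enter (0.6 is the largest).

Enter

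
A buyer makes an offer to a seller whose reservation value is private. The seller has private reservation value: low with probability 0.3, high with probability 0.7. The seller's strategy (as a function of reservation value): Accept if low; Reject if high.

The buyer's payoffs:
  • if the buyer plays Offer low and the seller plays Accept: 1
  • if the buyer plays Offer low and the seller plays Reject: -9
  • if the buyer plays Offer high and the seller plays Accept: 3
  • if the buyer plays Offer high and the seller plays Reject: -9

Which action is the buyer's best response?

E[Offer low] = 0.3·(1) + 0.7·(-9) = -6
E[Offer high] = 0.3·(3) + 0.7·(-9) = -5.4
Best response: Offer high (-5.4 is the largest).

Offer high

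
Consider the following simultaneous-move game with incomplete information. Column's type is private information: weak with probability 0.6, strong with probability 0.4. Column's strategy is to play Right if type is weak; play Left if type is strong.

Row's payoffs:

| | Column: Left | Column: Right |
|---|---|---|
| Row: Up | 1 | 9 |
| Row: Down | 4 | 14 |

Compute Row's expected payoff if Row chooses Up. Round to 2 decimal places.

E[Up] = 0.6·9 + 0.4·1 = 5.4 + 0.4 = 5.8

5.80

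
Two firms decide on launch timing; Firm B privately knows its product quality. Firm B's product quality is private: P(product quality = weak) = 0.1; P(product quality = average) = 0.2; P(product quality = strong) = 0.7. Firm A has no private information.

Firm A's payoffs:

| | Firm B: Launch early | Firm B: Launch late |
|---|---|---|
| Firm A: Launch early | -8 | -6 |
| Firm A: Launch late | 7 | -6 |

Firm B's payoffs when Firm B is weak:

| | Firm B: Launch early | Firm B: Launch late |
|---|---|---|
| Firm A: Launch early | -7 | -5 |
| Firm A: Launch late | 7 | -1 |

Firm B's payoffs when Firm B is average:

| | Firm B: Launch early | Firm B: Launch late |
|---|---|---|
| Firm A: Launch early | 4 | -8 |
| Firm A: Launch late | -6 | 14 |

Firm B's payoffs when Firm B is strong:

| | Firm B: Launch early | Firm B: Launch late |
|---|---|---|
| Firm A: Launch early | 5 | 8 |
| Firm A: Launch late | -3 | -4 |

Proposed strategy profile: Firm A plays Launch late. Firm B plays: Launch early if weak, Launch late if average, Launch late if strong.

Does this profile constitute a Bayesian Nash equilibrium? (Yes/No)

No

A profile is a BNE iff every type of every player is best-responding given beliefs about the other side.
Firm A plays Launch late: E[Launch late] = 0.1·(7) + 0.2·(-6) + 0.7·(-6) = -4.7; E[Launch early] = -6.2. Best-responding. ✓
Firm B (product quality weak), facing Launch late: Launch early gives 7, Launch late gives -1. Proposed Launch early is best. ✓
Firm B (product quality average), facing Launch late: Launch early gives -6, Launch late gives 14. Proposed Launch late is best. ✓
Firm B (product quality strong), facing Launch late: Launch early gives -3, Launch late gives -4. Proposed Launch late is not best — profitable deviation exists. ✗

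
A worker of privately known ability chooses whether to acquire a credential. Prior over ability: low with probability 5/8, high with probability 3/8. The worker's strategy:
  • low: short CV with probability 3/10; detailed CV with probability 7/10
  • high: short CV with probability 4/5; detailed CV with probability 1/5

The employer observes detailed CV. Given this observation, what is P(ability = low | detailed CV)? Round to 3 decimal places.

0.854

P(detailed CV) = (5/8)·(7/10) + (3/8)·(1/5) = 41/80
P(low | detailed CV) = ((5/8)·(7/10)) / (41/80) = (7/16) / (41/80) = 35/41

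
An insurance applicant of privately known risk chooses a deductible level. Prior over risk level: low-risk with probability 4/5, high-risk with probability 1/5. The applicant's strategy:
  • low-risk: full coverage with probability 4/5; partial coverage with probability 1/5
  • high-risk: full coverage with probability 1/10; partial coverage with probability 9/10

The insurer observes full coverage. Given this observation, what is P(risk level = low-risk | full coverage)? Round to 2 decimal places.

0.97

P(full coverage) = (4/5)·(4/5) + (1/5)·(1/10) = 33/50
P(low-risk | full coverage) = ((4/5)·(4/5)) / (33/50) = (16/25) / (33/50) = 32/33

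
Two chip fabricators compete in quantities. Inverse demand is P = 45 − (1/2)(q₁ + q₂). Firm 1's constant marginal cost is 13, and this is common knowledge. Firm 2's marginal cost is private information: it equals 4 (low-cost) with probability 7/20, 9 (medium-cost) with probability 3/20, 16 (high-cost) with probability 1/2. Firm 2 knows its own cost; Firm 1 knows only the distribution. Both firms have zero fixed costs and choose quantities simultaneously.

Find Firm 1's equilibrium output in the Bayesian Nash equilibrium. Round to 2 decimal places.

Type-c best response for Firm 2: q₂(c) = (45 − c) − q₁/2.
Firm 1 maximizes expected profit; its first-order condition is 45 − q₁ − (1/2)E[q₂] − 13 = 0.
Substituting E[q₂] and solving: E[c₂] = 10.75, so q₁ = (45 − 2·13 + 10.75)/(3/2) = 19.8333.

19.83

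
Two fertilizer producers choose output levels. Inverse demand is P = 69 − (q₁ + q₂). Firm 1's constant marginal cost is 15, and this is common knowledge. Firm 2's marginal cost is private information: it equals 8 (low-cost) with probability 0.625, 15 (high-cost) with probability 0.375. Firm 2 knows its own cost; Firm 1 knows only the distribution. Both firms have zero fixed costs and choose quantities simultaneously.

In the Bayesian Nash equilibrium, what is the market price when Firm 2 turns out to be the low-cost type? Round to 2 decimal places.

30.23

Firm 2 with cost c maximizes (69 − (q₁+q₂) − c)·q₂, giving q₂(c) = (69 − c − q₁)/2.
E[c₂] = 0.625·8 + 0.375·15 = 10.625
Firm 1's FOC against E[q₂] yields q₁ = (69 − 2·15 + E[c₂])/3 = (69 − 30 + 10.625)/3 = 16.5417.
q₂(low-cost) = 22.2292, so P = 69 − (16.5417 + 22.2292) = 30.2292.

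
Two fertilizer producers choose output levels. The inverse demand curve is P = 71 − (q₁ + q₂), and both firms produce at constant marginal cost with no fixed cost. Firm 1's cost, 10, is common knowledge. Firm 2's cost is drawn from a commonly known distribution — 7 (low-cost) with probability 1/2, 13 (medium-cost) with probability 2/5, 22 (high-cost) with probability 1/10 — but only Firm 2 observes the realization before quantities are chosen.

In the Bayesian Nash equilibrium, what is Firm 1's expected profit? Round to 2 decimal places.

Firm 2 with cost c maximizes (71 − (q₁+q₂) − c)·q₂, giving q₂(c) = (71 − c − q₁)/2.
E[c₂] = 1/2·7 + 2/5·13 + 1/10·22 = 10.9
Firm 1's FOC against E[q₂] yields q₁ = (71 − 2·10 + E[c₂])/3 = (71 − 20 + 10.9)/3 = 20.6333.
E[P] = 71 − (q₁ + E[q₂]) = 30.6333; Firm 1's expected profit = (E[P] − 10)·q₁ = (30.6333 − 10)·20.6333 = 425.734.

425.73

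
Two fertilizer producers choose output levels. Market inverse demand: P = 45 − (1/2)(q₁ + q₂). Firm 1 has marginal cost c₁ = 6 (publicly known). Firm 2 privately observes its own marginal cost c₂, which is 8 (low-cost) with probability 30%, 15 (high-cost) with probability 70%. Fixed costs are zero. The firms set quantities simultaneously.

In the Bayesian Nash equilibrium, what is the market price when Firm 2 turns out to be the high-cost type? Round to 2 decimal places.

Each type of Firm 2 best-responds to q₁; Firm 1 best-responds to the expected q₂ over Firm 2's types.
Firm 2 with cost c maximizes (45 − (1/2)(q₁+q₂) − c)·q₂, giving q₂(c) = (45 − c − (1/2)q₁).
E[c₂] = 0.3·8 + 0.7·15 = 12.9
Firm 1's FOC against E[q₂] yields q₁ = (45 − 2·6 + E[c₂])/(3/2) = (45 − 12 + 12.9)/(3/2) = 30.6.
q₂(high-cost) = 14.7, so P = 45 − (1/2)·(30.6 + 14.7) = 22.35.

22.35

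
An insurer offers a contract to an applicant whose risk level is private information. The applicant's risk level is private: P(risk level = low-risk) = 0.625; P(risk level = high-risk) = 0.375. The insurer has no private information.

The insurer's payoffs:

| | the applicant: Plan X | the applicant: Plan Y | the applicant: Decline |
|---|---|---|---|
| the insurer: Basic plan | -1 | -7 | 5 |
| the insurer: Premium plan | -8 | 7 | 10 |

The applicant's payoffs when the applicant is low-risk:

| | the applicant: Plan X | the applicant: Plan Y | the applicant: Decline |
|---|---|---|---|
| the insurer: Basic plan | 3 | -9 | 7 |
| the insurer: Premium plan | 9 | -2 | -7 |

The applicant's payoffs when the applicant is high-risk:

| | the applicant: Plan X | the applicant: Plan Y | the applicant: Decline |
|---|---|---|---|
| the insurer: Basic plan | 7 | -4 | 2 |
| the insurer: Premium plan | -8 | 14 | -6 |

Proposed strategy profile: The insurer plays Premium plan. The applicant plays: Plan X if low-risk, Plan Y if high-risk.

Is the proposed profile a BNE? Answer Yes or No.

The insurer plays Premium plan: E[Premium plan] = 0.625·(-8) + 0.375·(7) = -2.375; E[Basic plan] = -3.25. Best-responding. ✓
The applicant (risk level low-risk), facing Premium plan: Plan X gives 9, Plan Y gives -2, Decline gives -7. Proposed Plan X is best. ✓
The applicant (risk level high-risk), facing Premium plan: Plan X gives -8, Plan Y gives 14, Decline gives -6. Proposed Plan Y is best. ✓

Yes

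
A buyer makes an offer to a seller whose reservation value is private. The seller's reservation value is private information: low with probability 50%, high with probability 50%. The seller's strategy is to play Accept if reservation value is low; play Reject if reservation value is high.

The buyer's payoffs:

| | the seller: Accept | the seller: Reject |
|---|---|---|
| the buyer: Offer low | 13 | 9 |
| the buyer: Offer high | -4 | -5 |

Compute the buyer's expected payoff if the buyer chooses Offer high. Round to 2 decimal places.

-4.50

E[Offer high] = 0.5·(-4) + 0.5·(-5) = (-2) + (-2.5) = -4.5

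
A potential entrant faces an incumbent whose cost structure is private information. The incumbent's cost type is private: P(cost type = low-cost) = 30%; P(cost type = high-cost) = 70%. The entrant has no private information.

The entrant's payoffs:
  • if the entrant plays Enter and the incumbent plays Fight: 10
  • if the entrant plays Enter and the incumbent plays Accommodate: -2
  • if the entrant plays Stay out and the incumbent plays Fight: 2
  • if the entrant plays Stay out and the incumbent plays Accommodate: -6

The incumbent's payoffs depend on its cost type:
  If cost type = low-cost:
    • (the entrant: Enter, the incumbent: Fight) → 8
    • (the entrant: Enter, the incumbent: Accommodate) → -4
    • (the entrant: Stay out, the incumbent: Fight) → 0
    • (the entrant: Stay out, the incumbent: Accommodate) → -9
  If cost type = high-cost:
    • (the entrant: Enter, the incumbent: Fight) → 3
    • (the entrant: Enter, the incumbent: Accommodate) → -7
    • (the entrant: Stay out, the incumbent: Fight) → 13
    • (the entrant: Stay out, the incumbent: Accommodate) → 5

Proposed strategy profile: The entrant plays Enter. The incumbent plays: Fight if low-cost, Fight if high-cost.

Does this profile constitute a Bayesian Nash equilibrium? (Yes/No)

The entrant plays Enter: E[Enter] = 0.3·(10) + 0.7·(10) = 10; E[Stay out] = 2. Best-responding. ✓
The incumbent (cost type low-cost), facing Enter: Fight gives 8, Accommodate gives -4. Proposed Fight is best. ✓
The incumbent (cost type high-cost), facing Enter: Fight gives 3, Accommodate gives -7. Proposed Fight is best. ✓

Yes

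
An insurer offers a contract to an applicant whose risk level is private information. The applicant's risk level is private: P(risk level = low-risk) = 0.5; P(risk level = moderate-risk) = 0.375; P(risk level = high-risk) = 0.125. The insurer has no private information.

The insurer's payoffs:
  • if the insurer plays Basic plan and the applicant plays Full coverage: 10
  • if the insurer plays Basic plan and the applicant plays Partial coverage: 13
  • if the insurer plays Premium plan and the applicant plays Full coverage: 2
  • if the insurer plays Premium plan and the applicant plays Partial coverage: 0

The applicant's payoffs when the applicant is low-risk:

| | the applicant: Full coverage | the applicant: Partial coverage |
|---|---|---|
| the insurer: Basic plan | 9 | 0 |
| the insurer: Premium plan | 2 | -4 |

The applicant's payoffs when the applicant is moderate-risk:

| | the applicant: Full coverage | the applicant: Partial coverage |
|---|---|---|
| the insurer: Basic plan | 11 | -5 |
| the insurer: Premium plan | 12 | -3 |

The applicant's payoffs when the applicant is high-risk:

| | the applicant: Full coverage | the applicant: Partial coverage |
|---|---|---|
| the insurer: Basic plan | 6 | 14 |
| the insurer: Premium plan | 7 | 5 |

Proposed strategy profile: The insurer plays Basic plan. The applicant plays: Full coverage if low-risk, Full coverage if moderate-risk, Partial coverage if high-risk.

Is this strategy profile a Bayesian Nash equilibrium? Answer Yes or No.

The insurer plays Basic plan: E[Basic plan] = 0.5·(10) + 0.375·(10) + 0.125·(13) = 10.375; E[Premium plan] = 1.75. Best-responding. ✓
The applicant (risk level low-risk), facing Basic plan: Full coverage gives 9, Partial coverage gives 0. Proposed Full coverage is best. ✓
The applicant (risk level moderate-risk), facing Basic plan: Full coverage gives 11, Partial coverage gives -5. Proposed Full coverage is best. ✓
The applicant (risk level high-risk), facing Basic plan: Full coverage gives 6, Partial coverage gives 14. Proposed Partial coverage is best. ✓

Yes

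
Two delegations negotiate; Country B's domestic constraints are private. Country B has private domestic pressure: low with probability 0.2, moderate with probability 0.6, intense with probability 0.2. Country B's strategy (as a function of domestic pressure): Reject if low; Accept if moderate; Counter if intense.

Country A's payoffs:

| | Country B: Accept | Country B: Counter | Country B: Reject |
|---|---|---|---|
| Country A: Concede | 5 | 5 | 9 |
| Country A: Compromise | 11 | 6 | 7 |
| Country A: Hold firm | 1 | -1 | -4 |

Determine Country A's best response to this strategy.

Compromise

E[Concede] = 0.2·(9) + 0.6·(5) + 0.2·(5) = 5.8
E[Compromise] = 0.2·(7) + 0.6·(11) + 0.2·(6) = 9.2
E[Hold firm] = 0.2·(-4) + 0.6·(1) + 0.2·(-1) = -0.4
Best response: Compromise (9.2 is the largest).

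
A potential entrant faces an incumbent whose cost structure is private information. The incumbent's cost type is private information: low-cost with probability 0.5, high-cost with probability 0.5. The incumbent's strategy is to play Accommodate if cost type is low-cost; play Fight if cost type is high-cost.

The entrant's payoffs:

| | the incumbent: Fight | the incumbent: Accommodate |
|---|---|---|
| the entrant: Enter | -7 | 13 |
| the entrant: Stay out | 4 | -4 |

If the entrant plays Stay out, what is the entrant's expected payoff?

0

E[Stay out] = 0.5·(-4) + 0.5·4 = (-2) + 2 = 0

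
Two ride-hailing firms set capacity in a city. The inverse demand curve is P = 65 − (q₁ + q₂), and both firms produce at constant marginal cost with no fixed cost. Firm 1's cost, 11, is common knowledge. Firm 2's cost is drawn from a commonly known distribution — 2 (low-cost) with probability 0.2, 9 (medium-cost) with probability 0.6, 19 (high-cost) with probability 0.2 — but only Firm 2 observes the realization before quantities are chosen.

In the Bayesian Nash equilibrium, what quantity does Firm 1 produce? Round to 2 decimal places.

17.53

Firm 2 with cost c maximizes (65 − (q₁+q₂) − c)·q₂, giving q₂(c) = (65 − c − q₁)/2.
E[c₂] = 0.2·2 + 0.6·9 + 0.2·19 = 9.6
Firm 1's FOC against E[q₂] yields q₁ = (65 − 2·11 + E[c₂])/3 = (65 − 22 + 9.6)/3 = 17.5333.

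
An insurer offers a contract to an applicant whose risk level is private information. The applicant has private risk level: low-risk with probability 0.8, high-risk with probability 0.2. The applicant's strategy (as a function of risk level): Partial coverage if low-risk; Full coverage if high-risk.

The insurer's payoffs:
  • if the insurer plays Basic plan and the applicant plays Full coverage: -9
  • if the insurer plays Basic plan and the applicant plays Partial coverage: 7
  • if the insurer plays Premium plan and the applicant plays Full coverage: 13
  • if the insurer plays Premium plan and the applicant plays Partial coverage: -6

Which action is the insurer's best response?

E[Basic plan] = 0.8·(7) + 0.2·(-9) = 3.8
E[Premium plan] = 0.8·(-6) + 0.2·(13) = -2.2
Best response: Basic plan (3.8 is the largest).

Basic plan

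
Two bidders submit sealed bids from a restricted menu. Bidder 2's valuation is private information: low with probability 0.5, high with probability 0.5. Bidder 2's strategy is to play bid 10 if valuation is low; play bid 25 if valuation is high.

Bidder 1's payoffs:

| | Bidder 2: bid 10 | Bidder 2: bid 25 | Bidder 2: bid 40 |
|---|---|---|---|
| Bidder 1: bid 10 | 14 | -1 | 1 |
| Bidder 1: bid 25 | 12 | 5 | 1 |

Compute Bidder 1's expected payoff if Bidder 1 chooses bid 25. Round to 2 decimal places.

8.50

E[bid 25] = 0.5·12 + 0.5·5 = 6 + 2.5 = 8.5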